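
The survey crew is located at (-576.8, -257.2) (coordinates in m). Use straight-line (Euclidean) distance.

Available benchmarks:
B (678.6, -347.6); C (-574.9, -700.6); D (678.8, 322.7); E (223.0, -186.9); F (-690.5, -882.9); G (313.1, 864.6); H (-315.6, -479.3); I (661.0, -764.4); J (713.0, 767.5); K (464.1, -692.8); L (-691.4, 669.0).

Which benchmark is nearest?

H

Distances from (-576.8, -257.2):
B: √((1255.4)² + (-90.4)²) = √(1576029.160 + 8172.160) = 1258.7 m
C: √((1.9)² + (-443.4)²) = √(3.610 + 196603.560) = 443.4 m
D: √((1255.6)² + (579.9)²) = √(1576531.360 + 336284.010) = 1383.0 m
E: √((799.8)² + (70.3)²) = √(639680.040 + 4942.090) = 802.9 m
F: √((-113.7)² + (-625.7)²) = √(12927.690 + 391500.490) = 635.9 m
G: √((889.9)² + (1121.8)²) = √(791922.010 + 1258435.240) = 1431.9 m
H: √((261.2)² + (-222.1)²) = √(68225.440 + 49328.410) = 342.9 m
I: √((1237.8)² + (-507.2)²) = √(1532148.840 + 257251.840) = 1337.7 m
J: √((1289.8)² + (1024.7)²) = √(1663584.040 + 1050010.090) = 1647.3 m
K: √((1040.9)² + (-435.6)²) = √(1083472.810 + 189747.360) = 1128.4 m
L: √((-114.6)² + (926.2)²) = √(13133.160 + 857846.440) = 933.3 m
Minimum: H at 342.9 m.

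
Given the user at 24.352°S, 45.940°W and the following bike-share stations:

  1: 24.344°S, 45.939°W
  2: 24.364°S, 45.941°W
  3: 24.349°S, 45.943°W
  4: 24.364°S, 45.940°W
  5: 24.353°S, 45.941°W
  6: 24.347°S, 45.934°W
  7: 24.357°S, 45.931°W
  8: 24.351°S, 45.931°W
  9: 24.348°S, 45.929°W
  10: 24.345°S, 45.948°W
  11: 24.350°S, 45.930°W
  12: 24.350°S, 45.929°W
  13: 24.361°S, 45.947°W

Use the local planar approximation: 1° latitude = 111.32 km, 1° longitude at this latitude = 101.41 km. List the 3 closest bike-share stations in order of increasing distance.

5, 3, 6

Distances from 24.352°S, 45.940°W:
1: √((0.008·111.32)² + (0.001·101.41)²) = √(0.79310 + 0.01028) = 0.896 km
2: √((-0.012·111.32)² + (-0.001·101.41)²) = √(1.78447 + 0.01028) = 1.340 km
3: √((0.003·111.32)² + (-0.003·101.41)²) = √(0.11153 + 0.09256) = 0.452 km
4: √((-0.012·111.32)² + (0.000·101.41)²) = √(1.78447 + 0.00000) = 1.336 km
5: √((-0.001·111.32)² + (-0.001·101.41)²) = √(0.01239 + 0.01028) = 0.151 km
6: √((0.005·111.32)² + (0.006·101.41)²) = √(0.30980 + 0.37022) = 0.825 km
7: √((-0.005·111.32)² + (0.009·101.41)²) = √(0.30980 + 0.83300) = 1.069 km
8: √((0.001·111.32)² + (0.009·101.41)²) = √(0.01239 + 0.83300) = 0.919 km
9: √((0.004·111.32)² + (0.011·101.41)²) = √(0.19827 + 1.24436) = 1.201 km
10: √((0.007·111.32)² + (-0.008·101.41)²) = √(0.60721 + 0.65818) = 1.125 km
11: √((0.002·111.32)² + (0.010·101.41)²) = √(0.04957 + 1.02840) = 1.038 km
12: √((0.002·111.32)² + (0.011·101.41)²) = √(0.04957 + 1.24436) = 1.138 km
13: √((-0.009·111.32)² + (-0.007·101.41)²) = √(1.00376 + 0.50392) = 1.228 km
Sorted: 5 (0.151 km) < 3 (0.452 km) < 6 (0.825 km) < 1 (0.896 km) < 8 (0.919 km) < …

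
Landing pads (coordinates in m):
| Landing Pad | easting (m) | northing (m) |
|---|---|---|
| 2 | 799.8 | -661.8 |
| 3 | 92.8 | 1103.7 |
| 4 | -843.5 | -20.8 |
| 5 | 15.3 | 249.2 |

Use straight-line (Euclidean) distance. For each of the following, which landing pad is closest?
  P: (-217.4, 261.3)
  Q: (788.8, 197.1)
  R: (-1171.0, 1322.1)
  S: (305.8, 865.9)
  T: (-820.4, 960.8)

P→5; Q→5; R→3; S→3; T→3

P at (-217.4, 261.3):
  2: √((1017.2)² + (-923.1)²) = √(1034695.840 + 852113.610) = 1373.6 m
  3: √((310.2)² + (842.4)²) = √(96224.040 + 709637.760) = 897.7 m
  4: √((-626.1)² + (-282.1)²) = √(392001.210 + 79580.410) = 686.7 m
  5: √((232.7)² + (-12.1)²) = √(54149.290 + 146.410) = 233.0 m
  → nearest: 5 (233.0 m)
Q at (788.8, 197.1):
  2: √((11.0)² + (-858.9)²) = √(121.000 + 737709.210) = 859.0 m
  3: √((-696.0)² + (906.6)²) = √(484416.000 + 821923.560) = 1143.0 m
  4: √((-1632.3)² + (-217.9)²) = √(2664403.290 + 47480.410) = 1646.8 m
  5: √((-773.5)² + (52.1)²) = √(598302.250 + 2714.410) = 775.3 m
  → nearest: 5 (775.3 m)
R at (-1171.0, 1322.1):
  2: √((1970.8)² + (-1983.9)²) = √(3884052.640 + 3935859.210) = 2796.4 m
  3: √((1263.8)² + (-218.4)²) = √(1597190.440 + 47698.560) = 1282.5 m
  4: √((327.5)² + (-1342.9)²) = √(107256.250 + 1803380.410) = 1382.3 m
  5: √((1186.3)² + (-1072.9)²) = √(1407307.690 + 1151114.410) = 1599.5 m
  → nearest: 3 (1282.5 m)
S at (305.8, 865.9):
  2: √((494.0)² + (-1527.7)²) = √(244036.000 + 2333867.290) = 1605.6 m
  3: √((-213.0)² + (237.8)²) = √(45369.000 + 56548.840) = 319.2 m
  4: √((-1149.3)² + (-886.7)²) = √(1320890.490 + 786236.890) = 1451.6 m
  5: √((-290.5)² + (-616.7)²) = √(84390.250 + 380318.890) = 681.7 m
  → nearest: 3 (319.2 m)
T at (-820.4, 960.8):
  2: √((1620.2)² + (-1622.6)²) = √(2625048.040 + 2632830.760) = 2293.0 m
  3: √((913.2)² + (142.9)²) = √(833934.240 + 20420.410) = 924.3 m
  4: √((-23.1)² + (-981.6)²) = √(533.610 + 963538.560) = 981.9 m
  5: √((835.7)² + (-711.6)²) = √(698394.490 + 506374.560) = 1097.6 m
  → nearest: 3 (924.3 m)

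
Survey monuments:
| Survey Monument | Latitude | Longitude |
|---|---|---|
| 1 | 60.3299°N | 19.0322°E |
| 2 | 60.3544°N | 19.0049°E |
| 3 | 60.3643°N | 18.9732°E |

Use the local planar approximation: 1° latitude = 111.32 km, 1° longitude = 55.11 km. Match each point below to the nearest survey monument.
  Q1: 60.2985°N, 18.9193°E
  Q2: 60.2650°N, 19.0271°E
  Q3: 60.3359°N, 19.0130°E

Q1→1; Q2→1; Q3→1

Q1 at 60.2985°N, 18.9193°E:
  1: 7.1366 km
  2: 7.8088 km
  3: 7.9042 km
  → nearest: 1 (7.1366 km)
Q2 at 60.2650°N, 19.0271°E:
  1: 7.2301 km
  2: 10.0269 km
  3: 11.4462 km
  → nearest: 1 (7.2301 km)
Q3 at 60.3359°N, 19.0130°E:
  1: 1.2513 km
  2: 2.1072 km
  3: 3.8478 km
  → nearest: 1 (1.2513 km)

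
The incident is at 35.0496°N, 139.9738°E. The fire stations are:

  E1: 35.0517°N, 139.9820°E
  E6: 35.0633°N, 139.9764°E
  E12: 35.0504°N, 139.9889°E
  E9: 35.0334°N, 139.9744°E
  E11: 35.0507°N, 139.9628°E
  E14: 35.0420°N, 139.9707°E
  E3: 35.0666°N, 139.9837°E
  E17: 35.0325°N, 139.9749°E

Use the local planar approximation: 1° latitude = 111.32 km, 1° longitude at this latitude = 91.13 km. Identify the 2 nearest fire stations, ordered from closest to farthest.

Distances from 35.0496°N, 139.9738°E:
E1: √((0.0021·111.32)² + (0.0082·91.13)²) = √(0.054649 + 0.558406) = 0.7830 km
E6: √((0.0137·111.32)² + (0.0026·91.13)²) = √(2.325881 + 0.056140) = 1.5434 km
E12: √((0.0008·111.32)² + (0.0151·91.13)²) = √(0.007931 + 1.893549) = 1.3789 km
E9: √((-0.0162·111.32)² + (0.0006·91.13)²) = √(3.252194 + 0.002990) = 1.8042 km
E11: √((0.0011·111.32)² + (-0.0110·91.13)²) = √(0.014994 + 1.004866) = 1.0099 km
E14: √((-0.0076·111.32)² + (-0.0031·91.13)²) = √(0.715770 + 0.079808) = 0.8920 km
E3: √((0.0170·111.32)² + (0.0099·91.13)²) = √(3.581329 + 0.813941) = 2.0965 km
E17: √((-0.0171·111.32)² + (0.0011·91.13)²) = √(3.623586 + 0.010049) = 1.9062 km
Sorted: E1 (0.7830 km) < E14 (0.8920 km) < E11 (1.0099 km) < E12 (1.3789 km) < …

E1, E14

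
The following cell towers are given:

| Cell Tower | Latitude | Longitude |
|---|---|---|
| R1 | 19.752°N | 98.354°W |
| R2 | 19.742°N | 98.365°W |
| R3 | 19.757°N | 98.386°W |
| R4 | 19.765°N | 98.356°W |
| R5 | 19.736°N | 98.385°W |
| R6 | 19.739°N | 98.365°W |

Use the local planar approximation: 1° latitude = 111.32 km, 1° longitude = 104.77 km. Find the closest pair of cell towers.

Pairwise distances:
R1–R2: 1.602 km
R1–R3: 3.399 km
R1–R4: 1.462 km
R1–R5: 3.704 km
R1–R6: 1.850 km
R2–R3: 2.762 km
R2–R4: 2.728 km
R2–R5: 2.199 km
R2–R6: 0.334 km
R3–R4: 3.267 km
R3–R5: 2.340 km
R3–R6: 2.976 km
R4–R5: 4.433 km
R4–R6: 3.044 km
R5–R6: 2.122 km
Closest pair: R2–R6 at 0.334 km.

R2 and R6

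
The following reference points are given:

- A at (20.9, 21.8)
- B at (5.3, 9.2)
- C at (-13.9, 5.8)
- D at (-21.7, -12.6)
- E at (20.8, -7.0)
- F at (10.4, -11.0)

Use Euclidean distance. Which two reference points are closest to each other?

Pairwise distances:
A–B: √((-15.6)² + (-12.6)²) = √(243.360 + 158.760) = 20.1
A–C: √((-34.8)² + (-16.0)²) = √(1211.040 + 256.000) = 38.3
A–D: √((-42.6)² + (-34.4)²) = √(1814.760 + 1183.360) = 54.8
A–E: √((-0.1)² + (-28.8)²) = √(0.010 + 829.440) = 28.8
A–F: √((-10.5)² + (-32.8)²) = √(110.250 + 1075.840) = 34.4
B–C: √((-19.2)² + (-3.4)²) = √(368.640 + 11.560) = 19.5
B–D: √((-27.0)² + (-21.8)²) = √(729.000 + 475.240) = 34.7
B–E: √((15.5)² + (-16.2)²) = √(240.250 + 262.440) = 22.4
B–F: √((5.1)² + (-20.2)²) = √(26.010 + 408.040) = 20.8
C–D: √((-7.8)² + (-18.4)²) = √(60.840 + 338.560) = 20.0
C–E: √((34.7)² + (-12.8)²) = √(1204.090 + 163.840) = 37.0
C–F: √((24.3)² + (-16.8)²) = √(590.490 + 282.240) = 29.5
D–E: √((42.5)² + (5.6)²) = √(1806.250 + 31.360) = 42.9
D–F: √((32.1)² + (1.6)²) = √(1030.410 + 2.560) = 32.1
E–F: √((-10.4)² + (-4.0)²) = √(108.160 + 16.000) = 11.1
Closest pair: E–F at 11.1.

E and F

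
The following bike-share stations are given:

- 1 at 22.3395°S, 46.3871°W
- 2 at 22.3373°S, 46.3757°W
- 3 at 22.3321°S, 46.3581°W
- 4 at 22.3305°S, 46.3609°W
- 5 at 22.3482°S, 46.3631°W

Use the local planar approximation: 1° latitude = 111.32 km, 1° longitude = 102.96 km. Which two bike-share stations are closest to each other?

3 and 4

Pairwise distances:
3–4: 0.3389 km
1–2: 1.1990 km
2–4: 1.7015 km
2–5: 1.7763 km
3–5: 1.8647 km
2–3: 1.9023 km
4–5: 1.9833 km
1–5: 2.6541 km
1–4: 2.8776 km
1–3: 3.0974 km
Closest pair: 3–4 at 0.3389 km.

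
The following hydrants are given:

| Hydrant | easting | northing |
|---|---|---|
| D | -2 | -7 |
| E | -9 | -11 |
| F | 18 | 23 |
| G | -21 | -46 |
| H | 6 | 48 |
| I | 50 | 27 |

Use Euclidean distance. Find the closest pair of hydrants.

D and E

Pairwise distances:
D–E: 8.06
D–F: 36.06
D–G: 43.38
D–H: 55.58
D–I: 62.13
E–F: 43.42
E–G: 37.00
E–H: 60.88
E–I: 70.18
F–G: 79.26
F–H: 27.73
F–I: 32.25
G–H: 97.80
G–I: 101.83
H–I: 48.75
Closest pair: D–E at 8.06.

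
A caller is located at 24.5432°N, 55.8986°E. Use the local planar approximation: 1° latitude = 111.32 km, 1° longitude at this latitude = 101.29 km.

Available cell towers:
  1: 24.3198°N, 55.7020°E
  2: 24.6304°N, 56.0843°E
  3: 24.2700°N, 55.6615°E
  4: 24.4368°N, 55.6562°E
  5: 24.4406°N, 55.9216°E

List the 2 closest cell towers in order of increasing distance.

Distances from 24.5432°N, 55.8986°E:
1: 31.8593 km
2: 21.1667 km
3: 38.7516 km
4: 27.2603 km
5: 11.6566 km
Sorted: 5 (11.6566 km) < 2 (21.1667 km) < 4 (27.2603 km) < 1 (31.8593 km) < …

5, 2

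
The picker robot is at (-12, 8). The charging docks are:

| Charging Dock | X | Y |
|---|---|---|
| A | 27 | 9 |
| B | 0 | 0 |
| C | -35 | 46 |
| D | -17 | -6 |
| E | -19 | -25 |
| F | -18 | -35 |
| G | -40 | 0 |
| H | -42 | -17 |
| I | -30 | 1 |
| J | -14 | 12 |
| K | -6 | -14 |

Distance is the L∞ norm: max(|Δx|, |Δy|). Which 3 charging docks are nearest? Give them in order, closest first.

J, B, D

Distances from (-12, 8):
A: max(|39|, |1|) = 39
B: max(|12|, |-8|) = 12
C: max(|-23|, |38|) = 38
D: max(|-5|, |-14|) = 14
E: max(|-7|, |-33|) = 33
F: max(|-6|, |-43|) = 43
G: max(|-28|, |-8|) = 28
H: max(|-30|, |-25|) = 30
I: max(|-18|, |-7|) = 18
J: max(|-2|, |4|) = 4
K: max(|6|, |-22|) = 22
Sorted: J (4) < B (12) < D (14) < I (18) < K (22) < …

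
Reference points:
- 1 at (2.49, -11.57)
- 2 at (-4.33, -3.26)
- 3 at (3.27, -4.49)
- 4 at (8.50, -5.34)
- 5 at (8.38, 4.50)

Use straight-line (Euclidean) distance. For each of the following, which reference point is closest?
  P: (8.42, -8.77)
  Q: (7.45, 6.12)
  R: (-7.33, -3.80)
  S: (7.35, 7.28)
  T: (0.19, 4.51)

P→4; Q→5; R→2; S→5; T→5

P at (8.42, -8.77):
  1: √((-5.93)² + (-2.80)²) = √(35.1649 + 7.8400) = 6.56
  2: √((-12.75)² + (5.51)²) = √(162.5625 + 30.3601) = 13.89
  3: √((-5.15)² + (4.28)²) = √(26.5225 + 18.3184) = 6.70
  4: √((0.08)² + (3.43)²) = √(0.0064 + 11.7649) = 3.43
  5: √((-0.04)² + (13.27)²) = √(0.0016 + 176.0929) = 13.27
  → nearest: 4 (3.43)
Q at (7.45, 6.12):
  1: √((-4.96)² + (-17.69)²) = √(24.6016 + 312.9361) = 18.37
  2: √((-11.78)² + (-9.38)²) = √(138.7684 + 87.9844) = 15.06
  3: √((-4.18)² + (-10.61)²) = √(17.4724 + 112.5721) = 11.40
  4: √((1.05)² + (-11.46)²) = √(1.1025 + 131.3316) = 11.51
  5: √((0.93)² + (-1.62)²) = √(0.8649 + 2.6244) = 1.87
  → nearest: 5 (1.87)
R at (-7.33, -3.80):
  1: √((9.82)² + (-7.77)²) = √(96.4324 + 60.3729) = 12.52
  2: √((3.00)² + (0.54)²) = √(9.0000 + 0.2916) = 3.05
  3: √((10.60)² + (-0.69)²) = √(112.3600 + 0.4761) = 10.62
  4: √((15.83)² + (-1.54)²) = √(250.5889 + 2.3716) = 15.90
  5: √((15.71)² + (8.30)²) = √(246.8041 + 68.8900) = 17.77
  → nearest: 2 (3.05)
S at (7.35, 7.28):
  1: √((-4.86)² + (-18.85)²) = √(23.6196 + 355.3225) = 19.47
  2: √((-11.68)² + (-10.54)²) = √(136.4224 + 111.0916) = 15.73
  3: √((-4.08)² + (-11.77)²) = √(16.6464 + 138.5329) = 12.46
  4: √((1.15)² + (-12.62)²) = √(1.3225 + 159.2644) = 12.67
  5: √((1.03)² + (-2.78)²) = √(1.0609 + 7.7284) = 2.96
  → nearest: 5 (2.96)
T at (0.19, 4.51):
  1: √((2.30)² + (-16.08)²) = √(5.2900 + 258.5664) = 16.24
  2: √((-4.52)² + (-7.77)²) = √(20.4304 + 60.3729) = 8.99
  3: √((3.08)² + (-9.00)²) = √(9.4864 + 81.0000) = 9.51
  4: √((8.31)² + (-9.85)²) = √(69.0561 + 97.0225) = 12.89
  5: √((8.19)² + (-0.01)²) = √(67.0761 + 0.0001) = 8.19
  → nearest: 5 (8.19)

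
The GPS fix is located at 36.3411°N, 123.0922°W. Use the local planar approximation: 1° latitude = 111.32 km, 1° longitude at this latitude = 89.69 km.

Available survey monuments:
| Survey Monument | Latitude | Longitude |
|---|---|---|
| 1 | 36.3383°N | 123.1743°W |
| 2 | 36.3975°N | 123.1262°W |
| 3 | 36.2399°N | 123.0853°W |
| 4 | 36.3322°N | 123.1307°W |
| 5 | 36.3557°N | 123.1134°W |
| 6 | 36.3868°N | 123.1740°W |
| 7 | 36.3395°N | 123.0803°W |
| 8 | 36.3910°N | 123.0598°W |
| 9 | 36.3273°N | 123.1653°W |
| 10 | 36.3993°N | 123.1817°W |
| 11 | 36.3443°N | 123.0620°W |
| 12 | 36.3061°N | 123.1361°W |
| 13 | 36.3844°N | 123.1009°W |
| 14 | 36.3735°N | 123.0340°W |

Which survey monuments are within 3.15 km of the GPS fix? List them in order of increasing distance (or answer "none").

Distances from 36.3411°N, 123.0922°W:
1: √((-0.0028·111.32)² + (-0.0821·89.69)²) = √(0.097154 + 54.221854) = 7.3701 km
2: √((0.0564·111.32)² + (-0.0340·89.69)²) = √(39.418909 + 9.299206) = 6.9798 km
3: √((-0.1012·111.32)² + (0.0069·89.69)²) = √(126.913383 + 0.382989) = 11.2826 km
4: √((-0.0089·111.32)² + (-0.0385·89.69)²) = √(0.981582 + 11.923658) = 3.5924 km
5: √((0.0146·111.32)² + (-0.0212·89.69)²) = √(2.641509 + 3.615428) = 2.5014 km
6: √((0.0457·111.32)² + (-0.0818·89.69)²) = √(25.880865 + 53.826316) = 8.9279 km
7: √((-0.0016·111.32)² + (0.0119·89.69)²) = √(0.031724 + 1.139153) = 1.0821 km
8: √((0.0499·111.32)² + (0.0324·89.69)²) = √(30.856558 + 8.444580) = 6.2691 km
9: √((-0.0138·111.32)² + (-0.0731·89.69)²) = √(2.359960 + 42.985581) = 6.7339 km
10: √((0.0582·111.32)² + (-0.0895·89.69)²) = √(41.975160 + 64.436823) = 10.3156 km
11: √((0.0032·111.32)² + (0.0302·89.69)²) = √(0.126896 + 7.336720) = 2.7320 km
12: √((-0.0350·111.32)² + (-0.0439·89.69)²) = √(15.180374 + 15.503048) = 5.5393 km
13: √((0.0433·111.32)² + (-0.0087·89.69)²) = √(23.233904 + 0.608873) = 4.8829 km
14: √((0.0324·111.32)² + (0.0582·89.69)²) = √(13.008775 + 27.247962) = 6.3448 km
Threshold 3.15 km: 7 (1.0821 km), 5 (2.5014 km), 11 (2.7320 km) are within range.

7, 5, 11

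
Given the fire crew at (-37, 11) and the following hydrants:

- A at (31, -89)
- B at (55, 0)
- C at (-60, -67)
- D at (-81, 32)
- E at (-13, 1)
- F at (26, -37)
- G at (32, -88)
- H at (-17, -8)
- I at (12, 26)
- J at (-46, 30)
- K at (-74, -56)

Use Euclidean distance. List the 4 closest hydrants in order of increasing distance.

J, E, H, D

Distances from (-37, 11):
A: √((68)² + (-100)²) = √(4624.000 + 10000.000) = 120.9
B: √((92)² + (-11)²) = √(8464.000 + 121.000) = 92.7
C: √((-23)² + (-78)²) = √(529.000 + 6084.000) = 81.3
D: √((-44)² + (21)²) = √(1936.000 + 441.000) = 48.8
E: √((24)² + (-10)²) = √(576.000 + 100.000) = 26.0
F: √((63)² + (-48)²) = √(3969.000 + 2304.000) = 79.2
G: √((69)² + (-99)²) = √(4761.000 + 9801.000) = 120.7
H: √((20)² + (-19)²) = √(400.000 + 361.000) = 27.6
I: √((49)² + (15)²) = √(2401.000 + 225.000) = 51.2
J: √((-9)² + (19)²) = √(81.000 + 361.000) = 21.0
K: √((-37)² + (-67)²) = √(1369.000 + 4489.000) = 76.5
Sorted: J (21.0) < E (26.0) < H (27.6) < D (48.8) < I (51.2) < K (76.5) < …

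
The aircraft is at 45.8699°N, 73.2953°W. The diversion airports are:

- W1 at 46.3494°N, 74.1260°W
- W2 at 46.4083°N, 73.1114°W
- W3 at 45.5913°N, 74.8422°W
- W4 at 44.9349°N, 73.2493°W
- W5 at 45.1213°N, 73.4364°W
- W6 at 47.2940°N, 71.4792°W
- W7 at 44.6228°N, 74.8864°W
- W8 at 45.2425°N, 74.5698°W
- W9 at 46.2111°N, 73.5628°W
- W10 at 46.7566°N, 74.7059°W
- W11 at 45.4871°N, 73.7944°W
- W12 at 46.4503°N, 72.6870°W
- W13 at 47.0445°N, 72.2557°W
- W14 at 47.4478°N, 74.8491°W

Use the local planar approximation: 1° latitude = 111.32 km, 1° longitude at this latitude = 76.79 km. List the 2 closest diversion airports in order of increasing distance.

W9, W11

Distances from 45.8699°N, 73.2953°W:
W1: √((0.4795·111.32)² + (-0.8307·76.79)²) = √(2849.204479 + 4069.094314) = 83.1763 km
W2: √((0.5384·111.32)² + (0.1839·76.79)²) = √(3592.166826 + 199.421874) = 61.5759 km
W3: √((-0.2786·111.32)² + (-1.5469·76.79)²) = √(961.852813 + 14110.220941) = 122.7684 km
W4: √((-0.9350·111.32)² + (0.0460·76.79)²) = √(10833.520690 + 12.477426) = 104.1441 km
W5: √((-0.7486·111.32)² + (-0.1411·76.79)²) = √(6944.580890 + 117.398720) = 84.0356 km
W6: √((1.4241·111.32)² + (1.8161·76.79)²) = √(25132.018353 + 19448.622738) = 211.1413 km
W7: √((-1.2471·111.32)² + (-1.5911·76.79)²) = √(19272.983686 + 14928.091441) = 184.9353 km
W8: √((-0.6274·111.32)² + (-1.2745·76.79)²) = √(4877.928431 + 9578.312779) = 120.2341 km
W9: √((0.3412·111.32)² + (-0.2675·76.79)²) = √(1442.661494 + 421.946033) = 43.1811 km
W10: √((0.8867·111.32)² + (-1.4106·76.79)²) = √(9743.159501 + 11733.216767) = 146.5482 km
W11: √((-0.3828·111.32)² + (-0.4991·76.79)²) = √(1815.892996 + 1468.873768) = 57.3129 km
W12: √((0.5804·111.32)² + (0.6083·76.79)²) = √(4174.468640 + 2181.950873) = 79.7272 km
W13: √((1.1746·111.32)² + (1.0396·76.79)²) = √(17097.254970 + 6372.970040) = 153.2000 km
W14: √((1.5779·111.32)² + (-1.5538·76.79)²) = √(30853.564680 + 14236.379923) = 212.3439 km
Sorted: W9 (43.1811 km) < W11 (57.3129 km) < W2 (61.5759 km) < W12 (79.7272 km) < …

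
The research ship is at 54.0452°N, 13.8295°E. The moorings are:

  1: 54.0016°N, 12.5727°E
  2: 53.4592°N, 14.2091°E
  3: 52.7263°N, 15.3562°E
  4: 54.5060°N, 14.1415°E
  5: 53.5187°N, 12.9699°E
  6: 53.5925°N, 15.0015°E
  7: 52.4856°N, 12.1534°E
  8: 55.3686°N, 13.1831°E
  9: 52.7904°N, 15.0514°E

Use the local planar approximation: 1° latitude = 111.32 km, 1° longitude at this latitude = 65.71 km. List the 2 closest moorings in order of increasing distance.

Distances from 54.0452°N, 13.8295°E:
1: 82.7268 km
2: 69.8398 km
3: 177.8204 km
4: 55.2415 km
5: 81.3978 km
6: 92.0352 km
7: 205.6018 km
8: 153.3218 km
9: 161.1160 km
Sorted: 4 (55.2415 km) < 2 (69.8398 km) < 5 (81.3978 km) < 1 (82.7268 km) < …

4, 2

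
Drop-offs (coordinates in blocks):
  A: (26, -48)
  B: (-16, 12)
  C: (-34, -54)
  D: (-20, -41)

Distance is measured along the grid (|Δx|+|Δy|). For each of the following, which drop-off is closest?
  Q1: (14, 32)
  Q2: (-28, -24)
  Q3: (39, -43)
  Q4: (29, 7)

Q1→B; Q2→D; Q3→A; Q4→B

Q1 at (14, 32):
  A: 92 blocks
  B: 50 blocks
  C: 134 blocks
  D: 107 blocks
  → nearest: B (50 blocks)
Q2 at (-28, -24):
  A: 78 blocks
  B: 48 blocks
  C: 36 blocks
  D: 25 blocks
  → nearest: D (25 blocks)
Q3 at (39, -43):
  A: 18 blocks
  B: 110 blocks
  C: 84 blocks
  D: 61 blocks
  → nearest: A (18 blocks)
Q4 at (29, 7):
  A: 58 blocks
  B: 50 blocks
  C: 124 blocks
  D: 97 blocks
  → nearest: B (50 blocks)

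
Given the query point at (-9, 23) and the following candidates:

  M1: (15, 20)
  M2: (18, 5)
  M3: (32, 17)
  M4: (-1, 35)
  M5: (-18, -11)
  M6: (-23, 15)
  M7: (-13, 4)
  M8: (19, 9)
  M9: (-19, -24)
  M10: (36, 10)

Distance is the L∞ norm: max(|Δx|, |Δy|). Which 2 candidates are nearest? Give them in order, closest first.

M4, M6

Distances from (-9, 23):
M1: 24
M2: 27
M3: 41
M4: 12
M5: 34
M6: 14
M7: 19
M8: 28
M9: 47
M10: 45
Sorted: M4 (12) < M6 (14) < M7 (19) < M1 (24) < …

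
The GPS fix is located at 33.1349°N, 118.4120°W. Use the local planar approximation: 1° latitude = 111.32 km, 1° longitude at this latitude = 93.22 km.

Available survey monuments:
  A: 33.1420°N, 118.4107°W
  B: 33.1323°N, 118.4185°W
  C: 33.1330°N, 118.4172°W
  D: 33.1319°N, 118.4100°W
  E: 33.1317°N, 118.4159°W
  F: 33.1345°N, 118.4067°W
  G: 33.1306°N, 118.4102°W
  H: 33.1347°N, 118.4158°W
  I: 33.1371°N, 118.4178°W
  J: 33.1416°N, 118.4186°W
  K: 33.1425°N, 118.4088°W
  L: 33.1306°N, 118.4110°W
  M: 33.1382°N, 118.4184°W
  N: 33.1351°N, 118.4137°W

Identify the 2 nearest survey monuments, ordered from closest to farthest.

N, H

Distances from 33.1349°N, 118.4120°W:
A: √((0.0071·111.32)² + (0.0013·93.22)²) = √(0.624688 + 0.014686) = 0.7996 km
B: √((-0.0026·111.32)² + (-0.0065·93.22)²) = √(0.083771 + 0.367151) = 0.6715 km
C: √((-0.0019·111.32)² + (-0.0052·93.22)²) = √(0.044736 + 0.234977) = 0.5289 km
D: √((-0.0030·111.32)² + (0.0020·93.22)²) = √(0.111529 + 0.034760) = 0.3825 km
E: √((-0.0032·111.32)² + (-0.0039·93.22)²) = √(0.126896 + 0.132174) = 0.5090 km
F: √((-0.0004·111.32)² + (0.0053·93.22)²) = √(0.001983 + 0.244101) = 0.4961 km
G: √((-0.0043·111.32)² + (0.0018·93.22)²) = √(0.229131 + 0.028155) = 0.5072 km
H: √((-0.0002·111.32)² + (-0.0038·93.22)²) = √(0.000496 + 0.125483) = 0.3549 km
I: √((0.0022·111.32)² + (-0.0058·93.22)²) = √(0.059978 + 0.292331) = 0.5936 km
J: √((0.0067·111.32)² + (-0.0066·93.22)²) = √(0.556283 + 0.378535) = 0.9669 km
K: √((0.0076·111.32)² + (0.0032·93.22)²) = √(0.715770 + 0.088985) = 0.8971 km
L: √((-0.0043·111.32)² + (0.0010·93.22)²) = √(0.229131 + 0.008690) = 0.4877 km
M: √((0.0033·111.32)² + (-0.0064·93.22)²) = √(0.134950 + 0.355941) = 0.7006 km
N: √((0.0002·111.32)² + (-0.0017·93.22)²) = √(0.000496 + 0.025114) = 0.1600 km
Sorted: N (0.1600 km) < H (0.3549 km) < D (0.3825 km) < L (0.4877 km) < …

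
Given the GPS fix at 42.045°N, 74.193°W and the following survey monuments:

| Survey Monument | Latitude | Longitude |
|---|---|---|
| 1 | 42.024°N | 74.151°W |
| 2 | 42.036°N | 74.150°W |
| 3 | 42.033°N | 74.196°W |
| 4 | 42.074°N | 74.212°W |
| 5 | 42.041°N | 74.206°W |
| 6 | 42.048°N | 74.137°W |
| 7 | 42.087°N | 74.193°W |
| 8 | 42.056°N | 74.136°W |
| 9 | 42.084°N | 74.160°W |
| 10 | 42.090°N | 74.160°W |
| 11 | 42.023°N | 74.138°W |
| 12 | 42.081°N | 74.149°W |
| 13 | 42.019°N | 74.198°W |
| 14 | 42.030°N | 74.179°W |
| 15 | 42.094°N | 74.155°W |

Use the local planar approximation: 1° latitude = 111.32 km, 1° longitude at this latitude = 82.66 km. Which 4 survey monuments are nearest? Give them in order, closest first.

5, 3, 14, 13

Distances from 42.045°N, 74.193°W:
1: √((-0.021·111.32)² + (0.042·82.66)²) = √(5.46493 + 12.05284) = 4.185 km
2: √((-0.009·111.32)² + (0.043·82.66)²) = √(1.00376 + 12.63362) = 3.693 km
3: √((-0.012·111.32)² + (-0.003·82.66)²) = √(1.78447 + 0.06149) = 1.359 km
4: √((0.029·111.32)² + (-0.019·82.66)²) = √(10.42179 + 2.46660) = 3.590 km
5: √((-0.004·111.32)² + (-0.013·82.66)²) = √(0.19827 + 1.15472) = 1.163 km
6: √((0.003·111.32)² + (0.056·82.66)²) = √(0.11153 + 21.42727) = 4.641 km
7: √((0.042·111.32)² + (0.000·82.66)²) = √(21.85974 + 0.00000) = 4.675 km
8: √((0.011·111.32)² + (0.057·82.66)²) = √(1.49945 + 22.19936) = 4.868 km
9: √((0.039·111.32)² + (0.033·82.66)²) = √(18.84845 + 7.44078) = 5.127 km
10: √((0.045·111.32)² + (0.033·82.66)²) = √(25.09409 + 7.44078) = 5.704 km
11: √((-0.022·111.32)² + (0.055·82.66)²) = √(5.99780 + 20.66884) = 5.164 km
12: √((0.036·111.32)² + (0.044·82.66)²) = √(16.06022 + 13.22806) = 5.412 km
13: √((-0.026·111.32)² + (-0.005·82.66)²) = √(8.37709 + 0.17082) = 2.924 km
14: √((-0.015·111.32)² + (0.014·82.66)²) = √(2.78823 + 1.33920) = 2.032 km
15: √((0.049·111.32)² + (0.038·82.66)²) = √(29.75353 + 9.86638) = 6.294 km
Sorted: 5 (1.163 km) < 3 (1.359 km) < 14 (2.032 km) < 13 (2.924 km) < 4 (3.590 km) < 2 (3.693 km) < …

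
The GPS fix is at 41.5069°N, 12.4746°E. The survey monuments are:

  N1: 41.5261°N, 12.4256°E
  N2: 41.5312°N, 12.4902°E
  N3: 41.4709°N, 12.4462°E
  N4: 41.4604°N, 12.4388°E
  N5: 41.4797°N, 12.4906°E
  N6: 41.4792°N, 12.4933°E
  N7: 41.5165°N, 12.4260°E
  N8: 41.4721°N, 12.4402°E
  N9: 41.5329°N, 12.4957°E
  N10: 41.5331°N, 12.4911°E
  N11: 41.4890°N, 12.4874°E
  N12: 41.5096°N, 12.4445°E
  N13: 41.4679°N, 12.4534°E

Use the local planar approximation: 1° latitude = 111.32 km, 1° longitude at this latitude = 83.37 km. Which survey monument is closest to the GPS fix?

N11

Distances from 41.5069°N, 12.4746°E:
N1: √((0.0192·111.32)² + (-0.0490·83.37)²) = √(4.568239 + 16.688287) = 4.6105 km
N2: √((0.0243·111.32)² + (0.0156·83.37)²) = √(7.317436 + 1.691488) = 3.0015 km
N3: √((-0.0360·111.32)² + (-0.0284·83.37)²) = √(16.060217 + 5.606041) = 4.6547 km
N4: √((-0.0465·111.32)² + (-0.0358·83.37)²) = √(26.794910 + 8.908112) = 5.9752 km
N5: √((-0.0272·111.32)² + (0.0160·83.37)²) = √(9.168203 + 1.779343) = 3.3087 km
N6: √((-0.0277·111.32)² + (0.0187·83.37)²) = √(9.508367 + 2.430540) = 3.4553 km
N7: √((0.0096·111.32)² + (-0.0486·83.37)²) = √(1.142060 + 16.416937) = 4.1903 km
N8: √((-0.0348·111.32)² + (-0.0344·83.37)²) = √(15.007380 + 8.225011) = 4.8200 km
N9: √((0.0260·111.32)² + (0.0211·83.37)²) = √(8.377088 + 3.094457) = 3.3870 km
N10: √((0.0262·111.32)² + (0.0165·83.37)²) = √(8.506462 + 1.892289) = 3.2247 km
N11: √((-0.0179·111.32)² + (0.0128·83.37)²) = √(3.970566 + 1.138779) = 2.2604 km
N12: √((0.0027·111.32)² + (-0.0301·83.37)²) = √(0.090339 + 6.297274) = 2.5274 km
N13: √((-0.0390·111.32)² + (-0.0212·83.37)²) = √(18.848449 + 3.123858) = 4.6875 km
Minimum: N11 at 2.2604 km.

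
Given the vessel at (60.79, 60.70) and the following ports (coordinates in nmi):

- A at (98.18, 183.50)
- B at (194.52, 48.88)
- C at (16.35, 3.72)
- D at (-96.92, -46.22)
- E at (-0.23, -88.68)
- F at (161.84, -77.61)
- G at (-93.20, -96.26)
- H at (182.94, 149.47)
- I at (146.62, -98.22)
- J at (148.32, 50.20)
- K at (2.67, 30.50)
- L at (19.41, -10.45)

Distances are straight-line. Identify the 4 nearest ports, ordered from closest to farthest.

K, C, L, J

Distances from (60.79, 60.70):
A: √((37.39)² + (122.80)²) = √(1398.0121 + 15079.8400) = 128.37 nmi
B: √((133.73)² + (-11.82)²) = √(17883.7129 + 139.7124) = 134.25 nmi
C: √((-44.44)² + (-56.98)²) = √(1974.9136 + 3246.7204) = 72.26 nmi
D: √((-157.71)² + (-106.92)²) = √(24872.4441 + 11431.8864) = 190.54 nmi
E: √((-61.02)² + (-149.38)²) = √(3723.4404 + 22314.3844) = 161.36 nmi
F: √((101.05)² + (-138.31)²) = √(10211.1025 + 19129.6561) = 171.29 nmi
G: √((-153.99)² + (-156.96)²) = √(23712.9201 + 24636.4416) = 219.88 nmi
H: √((122.15)² + (88.77)²) = √(14920.6225 + 7880.1129) = 151.00 nmi
I: √((85.83)² + (-158.92)²) = √(7366.7889 + 25255.5664) = 180.62 nmi
J: √((87.53)² + (-10.50)²) = √(7661.5009 + 110.2500) = 88.16 nmi
K: √((-58.12)² + (-30.20)²) = √(3377.9344 + 912.0400) = 65.50 nmi
L: √((-41.38)² + (-71.15)²) = √(1712.3044 + 5062.3225) = 82.31 nmi
Sorted: K (65.50 nmi) < C (72.26 nmi) < L (82.31 nmi) < J (88.16 nmi) < A (128.37 nmi) < B (134.25 nmi) < …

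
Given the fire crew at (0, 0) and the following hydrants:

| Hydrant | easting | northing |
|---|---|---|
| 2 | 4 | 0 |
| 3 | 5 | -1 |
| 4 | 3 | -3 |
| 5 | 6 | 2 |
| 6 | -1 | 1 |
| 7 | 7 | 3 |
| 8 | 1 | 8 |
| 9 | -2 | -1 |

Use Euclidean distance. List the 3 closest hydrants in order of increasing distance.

6, 9, 2

Distances from (0, 0):
2: √((4)² + (0)²) = √(16.000 + 0.000) = 4.0
3: √((5)² + (-1)²) = √(25.000 + 1.000) = 5.1
4: √((3)² + (-3)²) = √(9.000 + 9.000) = 4.2
5: √((6)² + (2)²) = √(36.000 + 4.000) = 6.3
6: √((-1)² + (1)²) = √(1.000 + 1.000) = 1.4
7: √((7)² + (3)²) = √(49.000 + 9.000) = 7.6
8: √((1)² + (8)²) = √(1.000 + 64.000) = 8.1
9: √((-2)² + (-1)²) = √(4.000 + 1.000) = 2.2
Sorted: 6 (1.4) < 9 (2.2) < 2 (4.0) < 4 (4.2) < 3 (5.1) < …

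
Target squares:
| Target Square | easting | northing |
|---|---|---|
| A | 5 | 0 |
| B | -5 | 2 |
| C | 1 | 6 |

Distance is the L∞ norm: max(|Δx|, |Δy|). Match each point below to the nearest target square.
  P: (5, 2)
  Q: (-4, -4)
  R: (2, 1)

P at (5, 2):
  A: 2
  B: 10
  C: 4
  → nearest: A (2)
Q at (-4, -4):
  A: 9
  B: 6
  C: 10
  → nearest: B (6)
R at (2, 1):
  A: 3
  B: 7
  C: 5
  → nearest: A (3)

P→A; Q→B; R→A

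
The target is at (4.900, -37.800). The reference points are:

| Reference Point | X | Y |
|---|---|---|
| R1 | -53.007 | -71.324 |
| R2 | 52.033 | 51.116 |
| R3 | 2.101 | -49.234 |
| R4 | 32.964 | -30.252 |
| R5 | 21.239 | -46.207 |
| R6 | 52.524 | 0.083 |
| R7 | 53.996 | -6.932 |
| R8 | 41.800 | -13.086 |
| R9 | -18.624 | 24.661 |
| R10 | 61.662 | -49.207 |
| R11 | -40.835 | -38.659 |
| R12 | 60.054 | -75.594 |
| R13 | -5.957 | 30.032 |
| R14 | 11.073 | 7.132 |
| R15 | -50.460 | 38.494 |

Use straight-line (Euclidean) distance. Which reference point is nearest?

R3

Distances from (4.900, -37.800):
R1: √((-57.907)² + (-33.524)²) = √(3353.22065 + 1123.85858) = 66.911
R2: √((47.133)² + (88.916)²) = √(2221.51969 + 7906.05506) = 100.636
R3: √((-2.799)² + (-11.434)²) = √(7.83440 + 130.73636) = 11.772
R4: √((28.064)² + (7.548)²) = √(787.58810 + 56.97230) = 29.061
R5: √((16.339)² + (-8.407)²) = √(266.96292 + 70.67765) = 18.375
R6: √((47.624)² + (37.883)²) = √(2268.04538 + 1435.12169) = 60.854
R7: √((49.096)² + (30.868)²) = √(2410.41722 + 952.83342) = 57.994
R8: √((36.900)² + (24.714)²) = √(1361.61000 + 610.78180) = 44.412
R9: √((-23.524)² + (62.461)²) = √(553.37858 + 3901.37652) = 66.744
R10: √((56.762)² + (-11.407)²) = √(3221.92464 + 130.11965) = 57.897
R11: √((-45.735)² + (-0.859)²) = √(2091.69022 + 0.73788) = 45.743
R12: √((55.154)² + (-37.794)²) = √(3041.96372 + 1428.38644) = 66.861
R13: √((-10.857)² + (67.832)²) = √(117.87445 + 4601.18022) = 68.695
R14: √((6.173)² + (44.932)²) = √(38.10593 + 2018.88462) = 45.354
R15: √((-55.360)² + (76.294)²) = √(3064.72960 + 5820.77444) = 94.263
Minimum: R3 at 11.772.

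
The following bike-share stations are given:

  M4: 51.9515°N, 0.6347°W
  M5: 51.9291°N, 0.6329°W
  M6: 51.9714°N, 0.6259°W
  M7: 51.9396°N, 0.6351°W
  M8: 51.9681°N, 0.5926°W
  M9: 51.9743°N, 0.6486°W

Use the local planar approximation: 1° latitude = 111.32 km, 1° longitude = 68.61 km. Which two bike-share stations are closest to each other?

Pairwise distances:
M4–M5: 2.4966 km
M4–M6: 2.2961 km
M4–M7: 1.3250 km
M4–M8: 3.4290 km
M4–M9: 2.7114 km
M5–M6: 4.7333 km
M5–M7: 1.1786 km
M5–M8: 5.1472 km
M5–M9: 5.1457 km
M6–M7: 3.5958 km
M6–M8: 2.3141 km
M6–M9: 1.5906 km
M7–M8: 4.3091 km
M7–M9: 3.9723 km
M8–M9: 3.9037 km
Closest pair: M5–M7 at 1.1786 km.

M5 and M7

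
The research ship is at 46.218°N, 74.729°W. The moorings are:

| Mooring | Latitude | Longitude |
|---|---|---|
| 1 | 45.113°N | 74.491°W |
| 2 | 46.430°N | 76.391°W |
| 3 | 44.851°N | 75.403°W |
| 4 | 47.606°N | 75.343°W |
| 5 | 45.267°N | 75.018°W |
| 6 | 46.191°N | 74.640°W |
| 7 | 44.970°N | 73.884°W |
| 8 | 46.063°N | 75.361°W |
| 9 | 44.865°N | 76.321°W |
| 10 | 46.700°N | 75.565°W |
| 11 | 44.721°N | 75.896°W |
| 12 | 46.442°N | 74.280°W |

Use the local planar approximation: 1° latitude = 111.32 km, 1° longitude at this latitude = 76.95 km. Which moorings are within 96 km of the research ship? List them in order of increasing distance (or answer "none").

Distances from 46.218°N, 74.729°W:
1: √((-1.105·111.32)² + (0.238·76.95)²) = √(15131.11567 + 335.40626) = 124.364 km
2: √((0.212·111.32)² + (-1.662·76.95)²) = √(556.95245 + 16356.08230) = 130.050 km
3: √((-1.367·111.32)² + (-0.674·76.95)²) = √(23157.06019 + 2689.90561) = 160.770 km
4: √((1.388·111.32)² + (-0.614·76.95)²) = √(23874.00759 + 2232.30736) = 161.574 km
5: √((-0.951·111.32)² + (-0.289·76.95)²) = √(11207.46598 + 494.55311) = 108.176 km
6: √((-0.027·111.32)² + (0.089·76.95)²) = √(9.03387 + 46.90264) = 7.479 km
7: √((-1.248·111.32)² + (0.845·76.95)²) = √(19300.81136 + 4227.95802) = 153.391 km
8: √((-0.155·111.32)² + (-0.632·76.95)²) = √(297.72122 + 2365.11033) = 51.603 km
9: √((-1.353·111.32)² + (-1.592·76.95)²) = √(22685.16741 + 15007.32802) = 194.146 km
10: √((0.482·111.32)² + (-0.836·76.95)²) = √(2878.99209 + 4138.37463) = 83.770 km
11: √((-1.497·111.32)² + (-1.167·76.95)²) = √(27770.90265 + 8064.15674) = 189.302 km
12: √((0.224·111.32)² + (0.449·76.95)²) = √(621.78814 + 1193.74051) = 42.609 km
Threshold 96 km: 6 (7.479 km), 12 (42.609 km), 8 (51.603 km), 10 (83.770 km) are within range.

6, 12, 8, 10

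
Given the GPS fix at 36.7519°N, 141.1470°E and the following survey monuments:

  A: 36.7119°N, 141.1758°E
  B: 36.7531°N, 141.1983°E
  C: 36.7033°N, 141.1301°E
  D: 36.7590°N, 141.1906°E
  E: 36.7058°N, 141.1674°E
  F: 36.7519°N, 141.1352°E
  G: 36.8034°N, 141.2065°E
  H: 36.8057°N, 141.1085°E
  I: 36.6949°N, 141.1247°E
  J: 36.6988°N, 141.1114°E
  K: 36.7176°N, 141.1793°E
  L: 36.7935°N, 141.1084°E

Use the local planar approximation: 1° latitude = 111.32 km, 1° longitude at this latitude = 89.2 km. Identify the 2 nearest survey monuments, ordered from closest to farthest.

F, D

Distances from 36.7519°N, 141.1470°E:
A: 5.1407 km
B: 4.5779 km
C: 5.6162 km
D: 3.9686 km
E: 5.4449 km
F: 1.0526 km
G: 7.8125 km
H: 6.9038 km
I: 6.6497 km
J: 6.7101 km
K: 4.7833 km
L: 5.7707 km
Sorted: F (1.0526 km) < D (3.9686 km) < B (4.5779 km) < K (4.7833 km) < …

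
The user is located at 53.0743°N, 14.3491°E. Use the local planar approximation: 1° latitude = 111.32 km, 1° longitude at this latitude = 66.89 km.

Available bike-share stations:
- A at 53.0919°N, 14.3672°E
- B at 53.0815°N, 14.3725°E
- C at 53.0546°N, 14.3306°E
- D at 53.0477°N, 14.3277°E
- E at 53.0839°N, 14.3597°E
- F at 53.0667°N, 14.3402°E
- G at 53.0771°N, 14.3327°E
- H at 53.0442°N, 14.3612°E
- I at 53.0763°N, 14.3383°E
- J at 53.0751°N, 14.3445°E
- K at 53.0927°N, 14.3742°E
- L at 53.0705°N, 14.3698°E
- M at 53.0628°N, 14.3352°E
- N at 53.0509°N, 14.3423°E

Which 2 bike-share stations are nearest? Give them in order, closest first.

J, I

Distances from 53.0743°N, 14.3491°E:
A: √((0.0176·111.32)² + (0.0181·66.89)²) = √(3.838590 + 1.465816) = 2.3031 km
B: √((0.0072·111.32)² + (0.0234·66.89)²) = √(0.642409 + 2.449932) = 1.7585 km
C: √((-0.0197·111.32)² + (-0.0185·66.89)²) = √(4.809267 + 1.531320) = 2.5181 km
D: √((-0.0266·111.32)² + (-0.0214·66.89)²) = √(8.768184 + 2.049038) = 3.2890 km
E: √((0.0096·111.32)² + (0.0106·66.89)²) = √(1.142060 + 0.502729) = 1.2825 km
F: √((-0.0076·111.32)² + (-0.0089·66.89)²) = √(0.715770 + 0.354407) = 1.0345 km
G: √((0.0028·111.32)² + (-0.0164·66.89)²) = √(0.097154 + 1.203400) = 1.1404 km
H: √((-0.0301·111.32)² + (0.0121·66.89)²) = √(11.227405 + 0.655078) = 3.4471 km
I: √((0.0020·111.32)² + (-0.0108·66.89)²) = √(0.049569 + 0.521879) = 0.7559 km
J: √((0.0008·111.32)² + (-0.0046·66.89)²) = √(0.007931 + 0.094676) = 0.3203 km
K: √((0.0184·111.32)² + (0.0251·66.89)²) = √(4.195484 + 2.818836) = 2.6485 km
L: √((-0.0038·111.32)² + (0.0207·66.89)²) = √(0.178943 + 1.917181) = 1.4478 km
M: √((-0.0115·111.32)² + (-0.0139·66.89)²) = √(1.638861 + 0.864474) = 1.5822 km
N: √((-0.0234·111.32)² + (-0.0068·66.89)²) = √(6.785441 + 0.206890) = 2.6443 km
Sorted: J (0.3203 km) < I (0.7559 km) < F (1.0345 km) < G (1.1404 km) < …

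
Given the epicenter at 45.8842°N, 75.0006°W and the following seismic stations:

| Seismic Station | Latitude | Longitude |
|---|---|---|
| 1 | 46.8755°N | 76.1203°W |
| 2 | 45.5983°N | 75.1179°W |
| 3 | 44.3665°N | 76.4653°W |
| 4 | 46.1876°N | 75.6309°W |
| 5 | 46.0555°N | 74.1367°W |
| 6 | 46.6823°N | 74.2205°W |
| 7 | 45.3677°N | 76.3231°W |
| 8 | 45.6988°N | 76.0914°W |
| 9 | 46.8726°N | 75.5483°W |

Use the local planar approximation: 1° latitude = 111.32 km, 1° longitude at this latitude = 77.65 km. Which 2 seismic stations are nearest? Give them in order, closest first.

Distances from 45.8842°N, 75.0006°W:
1: 140.4879 km
2: 33.1041 km
3: 203.6655 km
4: 59.4652 km
5: 69.7395 km
6: 107.5297 km
7: 117.6926 km
8: 87.1789 km
9: 117.9619 km
Sorted: 2 (33.1041 km) < 4 (59.4652 km) < 5 (69.7395 km) < 8 (87.1789 km) < …

2, 4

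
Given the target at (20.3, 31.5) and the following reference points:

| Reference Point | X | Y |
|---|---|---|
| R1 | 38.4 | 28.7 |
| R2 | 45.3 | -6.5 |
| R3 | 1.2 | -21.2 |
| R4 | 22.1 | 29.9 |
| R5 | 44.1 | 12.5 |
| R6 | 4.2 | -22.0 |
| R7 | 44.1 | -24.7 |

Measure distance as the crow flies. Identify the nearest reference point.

Distances from (20.3, 31.5):
R1: 18.3
R2: 45.5
R3: 56.1
R4: 2.4
R5: 30.5
R6: 55.9
R7: 61.0
Minimum: R4 at 2.4.

R4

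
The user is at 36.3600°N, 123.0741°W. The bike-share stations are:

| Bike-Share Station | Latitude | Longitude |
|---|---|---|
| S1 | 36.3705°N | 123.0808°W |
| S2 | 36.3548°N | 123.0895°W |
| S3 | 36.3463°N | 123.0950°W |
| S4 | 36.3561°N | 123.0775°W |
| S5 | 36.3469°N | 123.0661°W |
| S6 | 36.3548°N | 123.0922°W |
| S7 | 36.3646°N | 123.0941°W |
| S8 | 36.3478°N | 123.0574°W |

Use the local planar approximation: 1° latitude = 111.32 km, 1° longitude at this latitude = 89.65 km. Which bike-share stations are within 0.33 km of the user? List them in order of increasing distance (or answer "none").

none

Distances from 36.3600°N, 123.0741°W:
S1: 1.3142 km
S2: 1.4971 km
S3: 2.4159 km
S4: 0.5305 km
S5: 1.6251 km
S6: 1.7228 km
S7: 1.8647 km
S8: 2.0214 km
Threshold 0.33 km: none within range.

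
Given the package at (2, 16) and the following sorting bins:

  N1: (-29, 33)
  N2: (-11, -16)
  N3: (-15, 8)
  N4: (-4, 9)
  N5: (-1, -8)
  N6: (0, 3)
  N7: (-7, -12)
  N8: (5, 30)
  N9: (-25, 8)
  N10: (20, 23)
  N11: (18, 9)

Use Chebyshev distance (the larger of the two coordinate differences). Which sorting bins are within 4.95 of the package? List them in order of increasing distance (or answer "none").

none

Distances from (2, 16):
N1: 31
N2: 32
N3: 17
N4: 7
N5: 24
N6: 13
N7: 28
N8: 14
N9: 27
N10: 18
N11: 16
Threshold 4.95: none within range.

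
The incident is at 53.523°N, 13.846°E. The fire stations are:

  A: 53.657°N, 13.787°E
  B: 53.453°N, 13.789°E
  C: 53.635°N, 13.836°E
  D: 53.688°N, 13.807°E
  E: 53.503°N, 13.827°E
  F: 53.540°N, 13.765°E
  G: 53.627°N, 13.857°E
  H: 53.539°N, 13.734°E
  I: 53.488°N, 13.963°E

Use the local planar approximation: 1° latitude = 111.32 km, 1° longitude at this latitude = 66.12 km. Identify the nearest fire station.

E

Distances from 53.523°N, 13.846°E:
A: √((0.134·111.32)² + (-0.059·66.12)²) = √(222.51331 + 15.21843) = 15.419 km
B: √((-0.070·111.32)² + (-0.057·66.12)²) = √(60.72150 + 14.20415) = 8.656 km
C: √((0.112·111.32)² + (-0.010·66.12)²) = √(155.44703 + 0.43719) = 12.485 km
D: √((0.165·111.32)² + (-0.039·66.12)²) = √(337.37608 + 6.64959) = 18.548 km
E: √((-0.020·111.32)² + (-0.019·66.12)²) = √(4.95686 + 1.57824) = 2.556 km
F: √((0.017·111.32)² + (-0.081·66.12)²) = √(3.58133 + 28.68374) = 5.680 km
G: √((0.104·111.32)² + (0.011·66.12)²) = √(134.03341 + 0.52899) = 11.600 km
H: √((0.016·111.32)² + (-0.112·66.12)²) = √(3.17239 + 54.84054) = 7.617 km
I: √((-0.035·111.32)² + (0.117·66.12)²) = √(15.18037 + 59.84631) = 8.662 km
Minimum: E at 2.556 km.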